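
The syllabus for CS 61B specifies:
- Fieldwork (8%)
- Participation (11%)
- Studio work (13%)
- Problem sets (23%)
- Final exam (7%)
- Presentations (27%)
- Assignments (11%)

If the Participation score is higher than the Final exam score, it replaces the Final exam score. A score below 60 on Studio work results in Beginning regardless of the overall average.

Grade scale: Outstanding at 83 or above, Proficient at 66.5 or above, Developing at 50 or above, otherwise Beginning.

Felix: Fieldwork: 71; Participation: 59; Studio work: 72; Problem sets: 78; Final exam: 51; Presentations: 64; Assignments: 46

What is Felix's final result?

Developing

Participation (59) > Final exam (51), so Final exam counts as 59.
Studio work score 72 ≥ 60: minimum met.
Weighted total:
  Fieldwork 71 × 0.08 = 5.68
  Participation 59 × 0.11 = 6.49
  Studio work 72 × 0.13 = 9.36
  Problem sets 78 × 0.23 = 17.94
  Final exam 59 × 0.07 = 4.13
  Presentations 64 × 0.27 = 17.28
  Assignments 46 × 0.11 = 5.06
Sum = 65.94
65.94 is ≥ 50 and < 66.5 → Developing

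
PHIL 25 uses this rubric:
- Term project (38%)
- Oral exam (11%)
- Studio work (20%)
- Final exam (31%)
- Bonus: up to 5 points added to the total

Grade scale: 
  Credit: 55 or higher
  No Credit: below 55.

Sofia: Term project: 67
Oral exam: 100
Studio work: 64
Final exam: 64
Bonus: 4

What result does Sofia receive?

Weighted total:
  Term project 67 × 0.38 = 25.46
  Oral exam 100 × 0.11 = 11
  Studio work 64 × 0.2 = 12.8
  Final exam 64 × 0.31 = 19.84
Sum = 69.1
Bonus: 69.1 + 4 = 73.1
73.1 ≥ 55 → Credit

Credit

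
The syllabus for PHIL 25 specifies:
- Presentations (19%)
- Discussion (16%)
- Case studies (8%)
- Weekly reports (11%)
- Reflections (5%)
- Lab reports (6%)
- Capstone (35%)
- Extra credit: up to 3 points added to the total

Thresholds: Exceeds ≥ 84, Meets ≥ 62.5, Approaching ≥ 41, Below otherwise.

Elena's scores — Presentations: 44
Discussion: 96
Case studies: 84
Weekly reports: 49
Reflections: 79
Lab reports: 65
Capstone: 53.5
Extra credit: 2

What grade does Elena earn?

Weighted total:
  Presentations 44 × 0.19 = 8.36
  Discussion 96 × 0.16 = 15.36
  Case studies 84 × 0.08 = 6.72
  Weekly reports 49 × 0.11 = 5.39
  Reflections 79 × 0.05 = 3.95
  Lab reports 65 × 0.06 = 3.9
  Capstone 53.5 × 0.35 = 18.725
Sum = 62.405
Extra credit: 62.405 + 2 = 64.405
64.405 is ≥ 62.5 and < 84 → Meets

Meets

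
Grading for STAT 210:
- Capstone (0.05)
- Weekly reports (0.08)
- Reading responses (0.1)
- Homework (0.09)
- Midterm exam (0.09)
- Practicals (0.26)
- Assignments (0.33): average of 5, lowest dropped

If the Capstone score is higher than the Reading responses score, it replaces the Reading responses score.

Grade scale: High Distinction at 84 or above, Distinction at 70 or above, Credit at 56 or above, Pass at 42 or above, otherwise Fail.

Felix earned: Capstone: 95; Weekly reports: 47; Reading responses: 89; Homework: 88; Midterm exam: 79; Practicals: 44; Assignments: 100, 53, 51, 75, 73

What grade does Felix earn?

Assignments: drop 51 → average of remaining 4 = 301/4 = 75.25
Capstone (95) > Reading responses (89), so Reading responses counts as 95.
Weighted total:
  Capstone 95 × 0.05 = 4.75
  Weekly reports 47 × 0.08 = 3.76
  Reading responses 95 × 0.1 = 9.5
  Homework 88 × 0.09 = 7.92
  Midterm exam 79 × 0.09 = 7.11
  Practicals 44 × 0.26 = 11.44
  Assignments 75.25 × 0.33 = 24.8325
Sum = 69.3125
69.3125 is ≥ 56 and < 70 → Credit

Credit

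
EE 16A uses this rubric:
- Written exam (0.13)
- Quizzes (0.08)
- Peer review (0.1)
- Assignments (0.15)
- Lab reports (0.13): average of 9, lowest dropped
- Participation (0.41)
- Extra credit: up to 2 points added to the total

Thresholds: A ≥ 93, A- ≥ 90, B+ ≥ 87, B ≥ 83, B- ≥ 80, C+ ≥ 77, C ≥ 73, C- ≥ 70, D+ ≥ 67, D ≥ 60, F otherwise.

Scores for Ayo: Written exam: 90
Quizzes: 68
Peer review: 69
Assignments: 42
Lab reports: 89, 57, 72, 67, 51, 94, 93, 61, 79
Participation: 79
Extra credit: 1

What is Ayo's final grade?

Lab reports: drop 51 → average of remaining 8 = 612/8 = 76.5
Weighted total:
  Written exam 90 × 0.13 = 11.7
  Quizzes 68 × 0.08 = 5.44
  Peer review 69 × 0.1 = 6.9
  Assignments 42 × 0.15 = 6.3
  Lab reports 76.5 × 0.13 = 9.945
  Participation 79 × 0.41 = 32.39
Sum = 72.675
Extra credit: 72.675 + 1 = 73.675
73.675 is ≥ 73 and < 77 → C

C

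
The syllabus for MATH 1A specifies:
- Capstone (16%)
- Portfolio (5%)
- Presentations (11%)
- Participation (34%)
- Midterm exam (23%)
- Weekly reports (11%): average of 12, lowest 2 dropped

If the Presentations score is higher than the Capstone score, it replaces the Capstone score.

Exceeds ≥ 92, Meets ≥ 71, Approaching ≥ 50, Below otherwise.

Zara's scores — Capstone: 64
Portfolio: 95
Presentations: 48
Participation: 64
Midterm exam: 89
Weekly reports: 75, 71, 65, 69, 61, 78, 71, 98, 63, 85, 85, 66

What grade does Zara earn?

Approaching

Weekly reports: drop 61, 63 → average of remaining 10 = 763/10 = 76.3
Presentations (48) ≤ Capstone (64), so Capstone stays at 64.
Weighted total:
  Capstone 64 × 0.16 = 10.24
  Portfolio 95 × 0.05 = 4.75
  Presentations 48 × 0.11 = 5.28
  Participation 64 × 0.34 = 21.76
  Midterm exam 89 × 0.23 = 20.47
  Weekly reports 76.3 × 0.11 = 8.393
Sum = 70.893
70.893 is ≥ 50 and < 71 → Approaching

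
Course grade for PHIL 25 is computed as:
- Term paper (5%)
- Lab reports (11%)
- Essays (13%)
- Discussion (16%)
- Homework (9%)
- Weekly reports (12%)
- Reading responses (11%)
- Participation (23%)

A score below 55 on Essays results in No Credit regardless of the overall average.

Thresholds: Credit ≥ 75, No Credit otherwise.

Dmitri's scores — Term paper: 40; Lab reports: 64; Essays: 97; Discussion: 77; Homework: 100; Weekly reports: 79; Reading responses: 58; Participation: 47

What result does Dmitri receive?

No Credit

Essays score 97 ≥ 55: minimum met.
Weighted total:
  Term paper 40 × 0.05 = 2
  Lab reports 64 × 0.11 = 7.04
  Essays 97 × 0.13 = 12.61
  Discussion 77 × 0.16 = 12.32
  Homework 100 × 0.09 = 9
  Weekly reports 79 × 0.12 = 9.48
  Reading responses 58 × 0.11 = 6.38
  Participation 47 × 0.23 = 10.81
Sum = 69.64
69.64 < 75 → No Credit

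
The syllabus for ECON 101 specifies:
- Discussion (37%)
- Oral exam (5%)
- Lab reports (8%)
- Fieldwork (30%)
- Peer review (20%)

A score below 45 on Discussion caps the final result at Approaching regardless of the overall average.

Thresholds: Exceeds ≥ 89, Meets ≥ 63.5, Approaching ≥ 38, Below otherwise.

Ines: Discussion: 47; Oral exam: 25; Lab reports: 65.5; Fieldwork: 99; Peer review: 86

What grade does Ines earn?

Discussion score 47 ≥ 45: minimum met.
Weighted total:
  Discussion 47 × 0.37 = 17.39
  Oral exam 25 × 0.05 = 1.25
  Lab reports 65.5 × 0.08 = 5.24
  Fieldwork 99 × 0.3 = 29.7
  Peer review 86 × 0.2 = 17.2
Sum = 70.78
70.78 is ≥ 63.5 and < 89 → Meets

Meets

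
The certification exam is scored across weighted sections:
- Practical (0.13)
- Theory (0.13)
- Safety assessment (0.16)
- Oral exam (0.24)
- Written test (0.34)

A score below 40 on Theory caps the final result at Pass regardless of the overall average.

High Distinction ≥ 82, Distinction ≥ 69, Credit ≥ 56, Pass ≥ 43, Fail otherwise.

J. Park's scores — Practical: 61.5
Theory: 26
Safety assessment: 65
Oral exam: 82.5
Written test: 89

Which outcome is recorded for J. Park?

Pass

Theory score 26 < 40: minimum not met.
Weighted total:
  Practical 61.5 × 0.13 = 7.995
  Theory 26 × 0.13 = 3.38
  Safety assessment 65 × 0.16 = 10.4
  Oral exam 82.5 × 0.24 = 19.8
  Written test 89 × 0.34 = 30.26
Sum = 71.835
71.835 would be Distinction; cap at Pass applies → Pass.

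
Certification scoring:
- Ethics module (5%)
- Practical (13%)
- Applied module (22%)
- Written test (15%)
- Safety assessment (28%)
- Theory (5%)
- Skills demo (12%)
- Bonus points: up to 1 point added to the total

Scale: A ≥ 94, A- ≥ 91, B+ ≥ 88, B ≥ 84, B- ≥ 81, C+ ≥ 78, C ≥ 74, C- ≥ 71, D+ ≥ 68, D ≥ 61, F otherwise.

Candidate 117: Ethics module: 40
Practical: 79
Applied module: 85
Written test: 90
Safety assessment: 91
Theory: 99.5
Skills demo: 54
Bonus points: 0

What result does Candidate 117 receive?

B-

Weighted total:
  Ethics module 40 × 0.05 = 2
  Practical 79 × 0.13 = 10.27
  Applied module 85 × 0.22 = 18.7
  Written test 90 × 0.15 = 13.5
  Safety assessment 91 × 0.28 = 25.48
  Theory 99.5 × 0.05 = 4.975
  Skills demo 54 × 0.12 = 6.48
Sum = 81.405
Bonus points: 81.405 + 0 = 81.405
81.405 is ≥ 81 and < 84 → B-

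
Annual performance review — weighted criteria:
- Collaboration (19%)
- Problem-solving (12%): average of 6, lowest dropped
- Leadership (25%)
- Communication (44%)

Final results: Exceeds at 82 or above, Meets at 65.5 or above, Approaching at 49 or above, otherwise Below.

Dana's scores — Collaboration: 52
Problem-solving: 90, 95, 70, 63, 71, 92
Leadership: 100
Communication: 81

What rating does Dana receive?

Meets

Problem-solving: drop 63 → average of remaining 5 = 418/5 = 83.6
Weighted total:
  Collaboration 52 × 0.19 = 9.88
  Problem-solving 83.6 × 0.12 = 10.032
  Leadership 100 × 0.25 = 25
  Communication 81 × 0.44 = 35.64
Sum = 80.552
80.552 is ≥ 65.5 and < 82 → Meets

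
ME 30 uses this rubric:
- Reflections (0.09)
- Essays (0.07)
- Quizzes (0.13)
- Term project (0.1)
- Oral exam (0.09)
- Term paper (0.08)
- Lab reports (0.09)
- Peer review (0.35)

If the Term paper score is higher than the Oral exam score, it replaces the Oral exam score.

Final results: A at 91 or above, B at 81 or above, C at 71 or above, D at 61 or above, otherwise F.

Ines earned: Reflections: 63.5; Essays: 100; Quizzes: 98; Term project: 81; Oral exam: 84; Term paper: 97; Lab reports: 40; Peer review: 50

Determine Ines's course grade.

C

Term paper (97) > Oral exam (84), so Oral exam counts as 97.
Weighted total:
  Reflections 63.5 × 0.09 = 5.715
  Essays 100 × 0.07 = 7
  Quizzes 98 × 0.13 = 12.74
  Term project 81 × 0.1 = 8.1
  Oral exam 97 × 0.09 = 8.73
  Term paper 97 × 0.08 = 7.76
  Lab reports 40 × 0.09 = 3.6
  Peer review 50 × 0.35 = 17.5
Sum = 71.145
71.145 is ≥ 71 and < 81 → C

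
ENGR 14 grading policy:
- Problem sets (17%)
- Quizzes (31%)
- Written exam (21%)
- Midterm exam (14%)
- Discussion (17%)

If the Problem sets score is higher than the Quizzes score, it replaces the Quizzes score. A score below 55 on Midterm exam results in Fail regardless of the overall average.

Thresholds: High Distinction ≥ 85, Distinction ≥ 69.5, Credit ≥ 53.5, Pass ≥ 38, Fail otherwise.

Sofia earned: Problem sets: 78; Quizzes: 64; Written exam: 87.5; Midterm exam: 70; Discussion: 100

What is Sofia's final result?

Problem sets (78) > Quizzes (64), so Quizzes counts as 78.
Midterm exam score 70 ≥ 55: minimum met.
Weighted total:
  Problem sets 78 × 0.17 = 13.26
  Quizzes 78 × 0.31 = 24.18
  Written exam 87.5 × 0.21 = 18.375
  Midterm exam 70 × 0.14 = 9.8
  Discussion 100 × 0.17 = 17
Sum = 82.615
82.615 is ≥ 69.5 and < 85 → Distinction

Distinction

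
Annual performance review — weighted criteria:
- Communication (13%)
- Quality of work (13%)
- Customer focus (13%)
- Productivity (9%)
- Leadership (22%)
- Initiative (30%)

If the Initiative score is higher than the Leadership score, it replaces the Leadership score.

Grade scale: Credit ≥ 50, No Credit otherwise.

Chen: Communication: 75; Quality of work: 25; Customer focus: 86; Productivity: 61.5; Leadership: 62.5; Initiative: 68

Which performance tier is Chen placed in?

Credit

Initiative (68) > Leadership (62.5), so Leadership counts as 68.
Weighted total:
  Communication 75 × 0.13 = 9.75
  Quality of work 25 × 0.13 = 3.25
  Customer focus 86 × 0.13 = 11.18
  Productivity 61.5 × 0.09 = 5.535
  Leadership 68 × 0.22 = 14.96
  Initiative 68 × 0.3 = 20.4
Sum = 65.075
65.075 ≥ 50 → Credit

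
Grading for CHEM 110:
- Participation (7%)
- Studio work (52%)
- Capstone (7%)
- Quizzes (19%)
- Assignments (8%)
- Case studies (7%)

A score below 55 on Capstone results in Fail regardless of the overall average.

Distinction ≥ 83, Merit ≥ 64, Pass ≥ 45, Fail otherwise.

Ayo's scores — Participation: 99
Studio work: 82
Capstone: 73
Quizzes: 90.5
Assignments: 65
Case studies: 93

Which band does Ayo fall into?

Distinction

Capstone score 73 ≥ 55: minimum met.
Weighted total:
  Participation 99 × 0.07 = 6.93
  Studio work 82 × 0.52 = 42.64
  Capstone 73 × 0.07 = 5.11
  Quizzes 90.5 × 0.19 = 17.195
  Assignments 65 × 0.08 = 5.2
  Case studies 93 × 0.07 = 6.51
Sum = 83.585
83.585 ≥ 83 → Distinction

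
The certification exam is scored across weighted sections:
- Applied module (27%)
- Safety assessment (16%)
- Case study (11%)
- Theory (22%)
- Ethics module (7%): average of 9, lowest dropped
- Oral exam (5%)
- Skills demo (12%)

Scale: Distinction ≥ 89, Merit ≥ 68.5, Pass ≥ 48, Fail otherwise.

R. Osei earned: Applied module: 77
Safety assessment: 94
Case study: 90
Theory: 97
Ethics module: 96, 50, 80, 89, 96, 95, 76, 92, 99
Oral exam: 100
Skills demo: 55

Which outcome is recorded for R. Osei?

Ethics module: drop 50 → average of remaining 8 = 723/8 = 90.375
Weighted total:
  Applied module 77 × 0.27 = 20.79
  Safety assessment 94 × 0.16 = 15.04
  Case study 90 × 0.11 = 9.9
  Theory 97 × 0.22 = 21.34
  Ethics module 90.375 × 0.07 = 6.32625
  Oral exam 100 × 0.05 = 5
  Skills demo 55 × 0.12 = 6.6
Sum = 84.99625
84.99625 is ≥ 68.5 and < 89 → Merit

Merit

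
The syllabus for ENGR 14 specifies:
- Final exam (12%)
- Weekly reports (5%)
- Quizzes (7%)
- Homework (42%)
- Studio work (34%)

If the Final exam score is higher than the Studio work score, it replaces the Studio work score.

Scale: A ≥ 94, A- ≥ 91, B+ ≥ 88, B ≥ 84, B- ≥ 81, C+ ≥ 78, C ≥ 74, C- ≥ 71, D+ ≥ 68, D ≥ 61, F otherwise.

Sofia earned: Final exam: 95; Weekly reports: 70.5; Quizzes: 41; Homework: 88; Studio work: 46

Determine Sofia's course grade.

B

Final exam (95) > Studio work (46), so Studio work counts as 95.
Weighted total:
  Final exam 95 × 0.12 = 11.4
  Weekly reports 70.5 × 0.05 = 3.525
  Quizzes 41 × 0.07 = 2.87
  Homework 88 × 0.42 = 36.96
  Studio work 95 × 0.34 = 32.3
Sum = 87.055
87.055 is ≥ 84 and < 88 → B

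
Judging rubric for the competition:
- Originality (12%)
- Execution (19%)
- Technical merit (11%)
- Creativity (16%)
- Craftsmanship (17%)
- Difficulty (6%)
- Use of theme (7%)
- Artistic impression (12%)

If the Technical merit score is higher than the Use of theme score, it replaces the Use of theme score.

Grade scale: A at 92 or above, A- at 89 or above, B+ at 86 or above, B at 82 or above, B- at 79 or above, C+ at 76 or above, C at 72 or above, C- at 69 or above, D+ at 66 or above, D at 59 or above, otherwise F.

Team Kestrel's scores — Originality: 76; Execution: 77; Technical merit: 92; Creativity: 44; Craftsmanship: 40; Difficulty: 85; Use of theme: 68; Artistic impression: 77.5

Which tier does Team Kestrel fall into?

Technical merit (92) > Use of theme (68), so Use of theme counts as 92.
Weighted total:
  Originality 76 × 0.12 = 9.12
  Execution 77 × 0.19 = 14.63
  Technical merit 92 × 0.11 = 10.12
  Creativity 44 × 0.16 = 7.04
  Craftsmanship 40 × 0.17 = 6.8
  Difficulty 85 × 0.06 = 5.1
  Use of theme 92 × 0.07 = 6.44
  Artistic impression 77.5 × 0.12 = 9.3
Sum = 68.55
68.55 is ≥ 66 and < 69 → D+

D+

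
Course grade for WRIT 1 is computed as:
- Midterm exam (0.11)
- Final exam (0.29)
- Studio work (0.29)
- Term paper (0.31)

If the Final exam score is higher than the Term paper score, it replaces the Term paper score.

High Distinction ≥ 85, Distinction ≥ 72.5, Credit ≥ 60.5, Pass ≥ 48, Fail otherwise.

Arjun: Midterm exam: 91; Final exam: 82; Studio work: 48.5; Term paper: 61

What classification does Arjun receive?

Final exam (82) > Term paper (61), so Term paper counts as 82.
Weighted total:
  Midterm exam 91 × 0.11 = 10.01
  Final exam 82 × 0.29 = 23.78
  Studio work 48.5 × 0.29 = 14.065
  Term paper 82 × 0.31 = 25.42
Sum = 73.275
73.275 is ≥ 72.5 and < 85 → Distinction

Distinction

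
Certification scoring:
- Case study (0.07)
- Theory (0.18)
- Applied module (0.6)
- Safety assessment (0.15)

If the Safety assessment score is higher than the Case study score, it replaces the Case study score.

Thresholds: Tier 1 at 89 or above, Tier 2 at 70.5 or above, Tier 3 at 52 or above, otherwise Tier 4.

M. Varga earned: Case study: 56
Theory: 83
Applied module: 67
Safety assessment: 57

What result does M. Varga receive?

Tier 3

Safety assessment (57) > Case study (56), so Case study counts as 57.
Weighted total:
  Case study 57 × 0.07 = 3.99
  Theory 83 × 0.18 = 14.94
  Applied module 67 × 0.6 = 40.2
  Safety assessment 57 × 0.15 = 8.55
Sum = 67.68
67.68 is ≥ 52 and < 70.5 → Tier 3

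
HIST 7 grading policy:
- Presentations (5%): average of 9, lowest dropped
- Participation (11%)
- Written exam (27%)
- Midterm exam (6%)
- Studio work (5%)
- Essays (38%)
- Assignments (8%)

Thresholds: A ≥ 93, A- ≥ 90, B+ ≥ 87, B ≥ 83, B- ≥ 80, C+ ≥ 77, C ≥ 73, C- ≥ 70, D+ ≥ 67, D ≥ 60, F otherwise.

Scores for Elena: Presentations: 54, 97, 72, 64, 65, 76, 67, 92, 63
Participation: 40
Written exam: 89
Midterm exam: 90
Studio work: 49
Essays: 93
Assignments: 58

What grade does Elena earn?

Presentations: drop 54 → average of remaining 8 = 596/8 = 74.5
Weighted total:
  Presentations 74.5 × 0.05 = 3.725
  Participation 40 × 0.11 = 4.4
  Written exam 89 × 0.27 = 24.03
  Midterm exam 90 × 0.06 = 5.4
  Studio work 49 × 0.05 = 2.45
  Essays 93 × 0.38 = 35.34
  Assignments 58 × 0.08 = 4.64
Sum = 79.985
79.985 is ≥ 77 and < 80 → C+

C+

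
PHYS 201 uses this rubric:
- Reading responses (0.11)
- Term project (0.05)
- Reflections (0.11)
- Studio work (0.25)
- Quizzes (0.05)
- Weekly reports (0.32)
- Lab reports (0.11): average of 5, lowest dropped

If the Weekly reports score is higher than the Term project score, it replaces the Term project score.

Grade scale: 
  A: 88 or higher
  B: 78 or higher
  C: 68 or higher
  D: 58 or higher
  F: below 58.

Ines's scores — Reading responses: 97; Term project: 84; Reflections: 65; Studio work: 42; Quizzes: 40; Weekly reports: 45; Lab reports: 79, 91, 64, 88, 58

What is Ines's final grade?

F

Lab reports: drop 58 → average of remaining 4 = 322/4 = 80.5
Weekly reports (45) ≤ Term project (84), so Term project stays at 84.
Weighted total:
  Reading responses 97 × 0.11 = 10.67
  Term project 84 × 0.05 = 4.2
  Reflections 65 × 0.11 = 7.15
  Studio work 42 × 0.25 = 10.5
  Quizzes 40 × 0.05 = 2
  Weekly reports 45 × 0.32 = 14.4
  Lab reports 80.5 × 0.11 = 8.855
Sum = 57.775
57.775 < 58 → F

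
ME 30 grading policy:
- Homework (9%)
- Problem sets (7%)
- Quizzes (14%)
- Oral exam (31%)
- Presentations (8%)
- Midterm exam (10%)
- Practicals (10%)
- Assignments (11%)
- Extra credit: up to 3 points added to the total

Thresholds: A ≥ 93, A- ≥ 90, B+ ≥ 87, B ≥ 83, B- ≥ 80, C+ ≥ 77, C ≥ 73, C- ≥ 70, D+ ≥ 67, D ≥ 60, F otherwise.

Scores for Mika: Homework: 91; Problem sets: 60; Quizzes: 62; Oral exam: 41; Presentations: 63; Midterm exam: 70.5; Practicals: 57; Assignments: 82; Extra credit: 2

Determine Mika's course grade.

D

Weighted total:
  Homework 91 × 0.09 = 8.19
  Problem sets 60 × 0.07 = 4.2
  Quizzes 62 × 0.14 = 8.68
  Oral exam 41 × 0.31 = 12.71
  Presentations 63 × 0.08 = 5.04
  Midterm exam 70.5 × 0.1 = 7.05
  Practicals 57 × 0.1 = 5.7
  Assignments 82 × 0.11 = 9.02
Sum = 60.59
Extra credit: 60.59 + 2 = 62.59
62.59 is ≥ 60 and < 67 → D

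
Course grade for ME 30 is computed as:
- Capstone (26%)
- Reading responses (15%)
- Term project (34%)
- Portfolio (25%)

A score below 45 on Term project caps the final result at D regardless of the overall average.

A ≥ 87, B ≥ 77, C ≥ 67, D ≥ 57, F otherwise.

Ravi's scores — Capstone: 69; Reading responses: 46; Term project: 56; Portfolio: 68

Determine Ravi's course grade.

D

Term project score 56 ≥ 45: minimum met.
Weighted total:
  Capstone 69 × 0.26 = 17.94
  Reading responses 46 × 0.15 = 6.9
  Term project 56 × 0.34 = 19.04
  Portfolio 68 × 0.25 = 17
Sum = 60.88
60.88 is ≥ 57 and < 67 → D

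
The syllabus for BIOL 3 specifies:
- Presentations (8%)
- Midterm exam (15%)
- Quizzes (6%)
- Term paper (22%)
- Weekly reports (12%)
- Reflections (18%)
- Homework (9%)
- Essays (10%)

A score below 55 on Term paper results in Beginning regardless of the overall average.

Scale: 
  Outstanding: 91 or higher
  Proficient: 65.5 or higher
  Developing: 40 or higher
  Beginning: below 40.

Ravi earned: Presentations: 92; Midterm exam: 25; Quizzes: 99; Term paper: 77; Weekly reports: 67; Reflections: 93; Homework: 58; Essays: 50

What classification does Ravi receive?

Term paper score 77 ≥ 55: minimum met.
Weighted total:
  Presentations 92 × 0.08 = 7.36
  Midterm exam 25 × 0.15 = 3.75
  Quizzes 99 × 0.06 = 5.94
  Term paper 77 × 0.22 = 16.94
  Weekly reports 67 × 0.12 = 8.04
  Reflections 93 × 0.18 = 16.74
  Homework 58 × 0.09 = 5.22
  Essays 50 × 0.1 = 5
Sum = 68.99
68.99 is ≥ 65.5 and < 91 → Proficient

Proficient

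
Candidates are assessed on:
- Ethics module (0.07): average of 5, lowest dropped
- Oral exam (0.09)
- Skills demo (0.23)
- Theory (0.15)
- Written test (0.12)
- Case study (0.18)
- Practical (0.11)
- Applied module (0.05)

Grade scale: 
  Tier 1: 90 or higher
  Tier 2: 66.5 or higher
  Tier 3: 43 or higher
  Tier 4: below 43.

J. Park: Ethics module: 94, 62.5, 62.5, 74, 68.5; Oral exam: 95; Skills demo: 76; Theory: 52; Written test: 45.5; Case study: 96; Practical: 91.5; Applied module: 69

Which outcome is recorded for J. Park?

Ethics module: drop 62.5 → average of remaining 4 = 299/4 = 74.75
Weighted total:
  Ethics module 74.75 × 0.07 = 5.2325
  Oral exam 95 × 0.09 = 8.55
  Skills demo 76 × 0.23 = 17.48
  Theory 52 × 0.15 = 7.8
  Written test 45.5 × 0.12 = 5.46
  Case study 96 × 0.18 = 17.28
  Practical 91.5 × 0.11 = 10.065
  Applied module 69 × 0.05 = 3.45
Sum = 75.3175
75.3175 is ≥ 66.5 and < 90 → Tier 2

Tier 2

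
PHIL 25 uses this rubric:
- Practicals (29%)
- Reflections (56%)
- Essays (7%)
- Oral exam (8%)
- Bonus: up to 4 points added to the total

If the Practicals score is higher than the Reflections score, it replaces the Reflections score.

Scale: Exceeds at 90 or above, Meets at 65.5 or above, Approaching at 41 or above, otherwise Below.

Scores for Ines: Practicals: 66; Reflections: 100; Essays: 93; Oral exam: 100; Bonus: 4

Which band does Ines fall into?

Exceeds

Practicals (66) ≤ Reflections (100), so Reflections stays at 100.
Weighted total:
  Practicals 66 × 0.29 = 19.14
  Reflections 100 × 0.56 = 56
  Essays 93 × 0.07 = 6.51
  Oral exam 100 × 0.08 = 8
Sum = 89.65
Bonus: 89.65 + 4 = 93.65
93.65 ≥ 90 → Exceeds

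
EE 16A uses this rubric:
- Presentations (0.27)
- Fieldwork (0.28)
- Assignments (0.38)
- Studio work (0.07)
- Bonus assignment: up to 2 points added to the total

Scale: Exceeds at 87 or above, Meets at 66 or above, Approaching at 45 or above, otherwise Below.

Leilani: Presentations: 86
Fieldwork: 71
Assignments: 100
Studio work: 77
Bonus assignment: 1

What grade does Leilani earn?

Weighted total:
  Presentations 86 × 0.27 = 23.22
  Fieldwork 71 × 0.28 = 19.88
  Assignments 100 × 0.38 = 38
  Studio work 77 × 0.07 = 5.39
Sum = 86.49
Bonus assignment: 86.49 + 1 = 87.49
87.49 ≥ 87 → Exceeds

Exceeds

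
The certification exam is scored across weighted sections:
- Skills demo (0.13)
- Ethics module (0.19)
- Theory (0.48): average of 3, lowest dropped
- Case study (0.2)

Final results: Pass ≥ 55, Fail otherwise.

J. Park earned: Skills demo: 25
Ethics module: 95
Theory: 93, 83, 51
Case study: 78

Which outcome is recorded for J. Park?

Pass

Theory: drop 51 → average of remaining 2 = 176/2 = 88
Weighted total:
  Skills demo 25 × 0.13 = 3.25
  Ethics module 95 × 0.19 = 18.05
  Theory 88 × 0.48 = 42.24
  Case study 78 × 0.2 = 15.6
Sum = 79.14
79.14 ≥ 55 → Pass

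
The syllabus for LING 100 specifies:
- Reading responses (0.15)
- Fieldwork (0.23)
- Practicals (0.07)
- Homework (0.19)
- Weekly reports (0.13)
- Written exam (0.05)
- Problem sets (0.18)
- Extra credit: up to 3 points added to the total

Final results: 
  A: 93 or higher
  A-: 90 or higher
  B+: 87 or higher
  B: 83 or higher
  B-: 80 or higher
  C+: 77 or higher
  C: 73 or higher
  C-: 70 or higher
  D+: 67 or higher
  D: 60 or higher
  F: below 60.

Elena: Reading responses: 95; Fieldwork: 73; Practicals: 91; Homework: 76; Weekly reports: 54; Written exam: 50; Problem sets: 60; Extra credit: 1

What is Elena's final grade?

Weighted total:
  Reading responses 95 × 0.15 = 14.25
  Fieldwork 73 × 0.23 = 16.79
  Practicals 91 × 0.07 = 6.37
  Homework 76 × 0.19 = 14.44
  Weekly reports 54 × 0.13 = 7.02
  Written exam 50 × 0.05 = 2.5
  Problem sets 60 × 0.18 = 10.8
Sum = 72.17
Extra credit: 72.17 + 1 = 73.17
73.17 is ≥ 73 and < 77 → C

C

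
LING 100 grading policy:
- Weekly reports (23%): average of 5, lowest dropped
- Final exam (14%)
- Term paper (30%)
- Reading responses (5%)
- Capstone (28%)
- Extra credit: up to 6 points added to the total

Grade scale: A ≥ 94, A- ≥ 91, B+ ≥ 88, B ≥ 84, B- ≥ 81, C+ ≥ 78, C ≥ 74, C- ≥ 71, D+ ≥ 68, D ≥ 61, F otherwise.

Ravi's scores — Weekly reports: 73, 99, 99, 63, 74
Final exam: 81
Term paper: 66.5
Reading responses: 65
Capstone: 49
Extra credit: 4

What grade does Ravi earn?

C-

Weekly reports: drop 63 → average of remaining 4 = 345/4 = 86.25
Weighted total:
  Weekly reports 86.25 × 0.23 = 19.8375
  Final exam 81 × 0.14 = 11.34
  Term paper 66.5 × 0.3 = 19.95
  Reading responses 65 × 0.05 = 3.25
  Capstone 49 × 0.28 = 13.72
Sum = 68.0975
Extra credit: 68.0975 + 4 = 72.0975
72.0975 is ≥ 71 and < 74 → C-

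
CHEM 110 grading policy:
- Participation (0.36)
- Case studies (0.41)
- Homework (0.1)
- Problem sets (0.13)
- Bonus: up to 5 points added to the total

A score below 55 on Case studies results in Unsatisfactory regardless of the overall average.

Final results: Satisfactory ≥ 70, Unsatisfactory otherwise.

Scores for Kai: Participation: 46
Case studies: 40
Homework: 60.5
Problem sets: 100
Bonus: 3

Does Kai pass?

Case studies score 40 < 55: minimum not met.
Weighted total:
  Participation 46 × 0.36 = 16.56
  Case studies 40 × 0.41 = 16.4
  Homework 60.5 × 0.1 = 6.05
  Problem sets 100 × 0.13 = 13
Sum = 52.01
Bonus: 52.01 + 3 = 55.01
Because the Case studies minimum was not met, the result is Unsatisfactory.

Unsatisfactory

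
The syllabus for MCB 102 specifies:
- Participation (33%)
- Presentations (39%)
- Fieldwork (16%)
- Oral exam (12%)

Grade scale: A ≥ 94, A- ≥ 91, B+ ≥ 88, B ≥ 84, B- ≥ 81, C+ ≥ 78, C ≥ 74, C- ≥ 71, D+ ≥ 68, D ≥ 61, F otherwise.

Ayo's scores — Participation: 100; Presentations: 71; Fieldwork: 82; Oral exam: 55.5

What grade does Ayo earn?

C+

Weighted total:
  Participation 100 × 0.33 = 33
  Presentations 71 × 0.39 = 27.69
  Fieldwork 82 × 0.16 = 13.12
  Oral exam 55.5 × 0.12 = 6.66
Sum = 80.47
80.47 is ≥ 78 and < 81 → C+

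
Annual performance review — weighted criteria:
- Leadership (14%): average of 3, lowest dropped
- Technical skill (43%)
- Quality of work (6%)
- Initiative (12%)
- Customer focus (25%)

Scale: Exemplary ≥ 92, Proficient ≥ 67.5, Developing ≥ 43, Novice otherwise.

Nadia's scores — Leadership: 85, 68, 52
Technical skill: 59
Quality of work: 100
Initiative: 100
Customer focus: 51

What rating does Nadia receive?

Developing

Leadership: drop 52 → average of remaining 2 = 153/2 = 76.5
Weighted total:
  Leadership 76.5 × 0.14 = 10.71
  Technical skill 59 × 0.43 = 25.37
  Quality of work 100 × 0.06 = 6
  Initiative 100 × 0.12 = 12
  Customer focus 51 × 0.25 = 12.75
Sum = 66.83
66.83 is ≥ 43 and < 67.5 → Developing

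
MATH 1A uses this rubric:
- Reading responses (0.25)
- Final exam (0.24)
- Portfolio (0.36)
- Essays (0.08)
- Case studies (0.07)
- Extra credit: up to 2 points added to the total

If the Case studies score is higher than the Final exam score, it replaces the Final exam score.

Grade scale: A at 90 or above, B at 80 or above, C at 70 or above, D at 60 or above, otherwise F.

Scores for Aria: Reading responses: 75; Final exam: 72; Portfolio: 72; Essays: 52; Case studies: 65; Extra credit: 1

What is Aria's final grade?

C

Case studies (65) ≤ Final exam (72), so Final exam stays at 72.
Weighted total:
  Reading responses 75 × 0.25 = 18.75
  Final exam 72 × 0.24 = 17.28
  Portfolio 72 × 0.36 = 25.92
  Essays 52 × 0.08 = 4.16
  Case studies 65 × 0.07 = 4.55
Sum = 70.66
Extra credit: 70.66 + 1 = 71.66
71.66 is ≥ 70 and < 80 → C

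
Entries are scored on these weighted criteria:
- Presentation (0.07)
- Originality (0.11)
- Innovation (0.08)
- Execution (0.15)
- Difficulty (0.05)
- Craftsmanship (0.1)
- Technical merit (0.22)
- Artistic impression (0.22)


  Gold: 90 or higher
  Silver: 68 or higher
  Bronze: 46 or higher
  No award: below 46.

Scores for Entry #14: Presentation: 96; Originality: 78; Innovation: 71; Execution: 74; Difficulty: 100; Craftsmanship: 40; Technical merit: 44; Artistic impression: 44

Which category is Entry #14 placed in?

Bronze

Weighted total:
  Presentation 96 × 0.07 = 6.72
  Originality 78 × 0.11 = 8.58
  Innovation 71 × 0.08 = 5.68
  Execution 74 × 0.15 = 11.1
  Difficulty 100 × 0.05 = 5
  Craftsmanship 40 × 0.1 = 4
  Technical merit 44 × 0.22 = 9.68
  Artistic impression 44 × 0.22 = 9.68
Sum = 60.44
60.44 is ≥ 46 and < 68 → Bronze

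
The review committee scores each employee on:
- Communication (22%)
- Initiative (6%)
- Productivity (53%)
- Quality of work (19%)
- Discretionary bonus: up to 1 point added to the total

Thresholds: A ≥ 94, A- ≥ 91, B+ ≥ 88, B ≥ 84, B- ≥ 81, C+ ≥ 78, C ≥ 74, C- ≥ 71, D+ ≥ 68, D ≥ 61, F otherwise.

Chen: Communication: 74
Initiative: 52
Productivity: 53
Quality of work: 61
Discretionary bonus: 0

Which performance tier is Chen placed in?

F

Weighted total:
  Communication 74 × 0.22 = 16.28
  Initiative 52 × 0.06 = 3.12
  Productivity 53 × 0.53 = 28.09
  Quality of work 61 × 0.19 = 11.59
Sum = 59.08
Discretionary bonus: 59.08 + 0 = 59.08
59.08 < 61 → F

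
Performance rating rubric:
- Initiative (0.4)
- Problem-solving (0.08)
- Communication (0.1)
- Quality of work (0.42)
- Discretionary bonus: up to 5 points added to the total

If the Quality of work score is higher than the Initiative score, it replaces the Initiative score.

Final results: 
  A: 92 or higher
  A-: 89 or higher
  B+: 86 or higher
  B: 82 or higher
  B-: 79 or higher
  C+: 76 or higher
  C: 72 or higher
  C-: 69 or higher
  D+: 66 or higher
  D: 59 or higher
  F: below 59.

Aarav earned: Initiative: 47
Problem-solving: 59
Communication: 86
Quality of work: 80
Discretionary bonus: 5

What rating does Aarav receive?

Quality of work (80) > Initiative (47), so Initiative counts as 80.
Weighted total:
  Initiative 80 × 0.4 = 32
  Problem-solving 59 × 0.08 = 4.72
  Communication 86 × 0.1 = 8.6
  Quality of work 80 × 0.42 = 33.6
Sum = 78.92
Discretionary bonus: 78.92 + 5 = 83.92
83.92 is ≥ 82 and < 86 → B

B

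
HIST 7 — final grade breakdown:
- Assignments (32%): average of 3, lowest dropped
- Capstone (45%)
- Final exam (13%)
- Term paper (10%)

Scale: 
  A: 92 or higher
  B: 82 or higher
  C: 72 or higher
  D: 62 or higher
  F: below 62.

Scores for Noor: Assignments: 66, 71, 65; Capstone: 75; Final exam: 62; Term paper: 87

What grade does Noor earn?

Assignments: drop 65 → average of remaining 2 = 137/2 = 68.5
Weighted total:
  Assignments 68.5 × 0.32 = 21.92
  Capstone 75 × 0.45 = 33.75
  Final exam 62 × 0.13 = 8.06
  Term paper 87 × 0.1 = 8.7
Sum = 72.43
72.43 is ≥ 72 and < 82 → C

C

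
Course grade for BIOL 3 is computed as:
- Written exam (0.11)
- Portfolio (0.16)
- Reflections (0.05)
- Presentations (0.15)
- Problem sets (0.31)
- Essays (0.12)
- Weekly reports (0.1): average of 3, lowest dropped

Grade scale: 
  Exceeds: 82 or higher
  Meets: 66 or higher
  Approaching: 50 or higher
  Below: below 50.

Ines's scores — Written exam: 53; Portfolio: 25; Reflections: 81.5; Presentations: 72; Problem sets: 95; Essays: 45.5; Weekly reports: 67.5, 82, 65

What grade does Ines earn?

Meets

Weekly reports: drop 65 → average of remaining 2 = 149.5/2 = 74.75
Weighted total:
  Written exam 53 × 0.11 = 5.83
  Portfolio 25 × 0.16 = 4
  Reflections 81.5 × 0.05 = 4.075
  Presentations 72 × 0.15 = 10.8
  Problem sets 95 × 0.31 = 29.45
  Essays 45.5 × 0.12 = 5.46
  Weekly reports 74.75 × 0.1 = 7.475
Sum = 67.09
67.09 is ≥ 66 and < 82 → Meets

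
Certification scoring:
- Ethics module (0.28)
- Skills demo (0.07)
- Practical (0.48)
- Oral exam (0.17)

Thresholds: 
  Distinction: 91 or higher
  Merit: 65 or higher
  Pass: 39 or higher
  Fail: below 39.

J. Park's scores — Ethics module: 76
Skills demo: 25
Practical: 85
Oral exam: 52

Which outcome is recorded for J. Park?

Merit

Weighted total:
  Ethics module 76 × 0.28 = 21.28
  Skills demo 25 × 0.07 = 1.75
  Practical 85 × 0.48 = 40.8
  Oral exam 52 × 0.17 = 8.84
Sum = 72.67
72.67 is ≥ 65 and < 91 → Merit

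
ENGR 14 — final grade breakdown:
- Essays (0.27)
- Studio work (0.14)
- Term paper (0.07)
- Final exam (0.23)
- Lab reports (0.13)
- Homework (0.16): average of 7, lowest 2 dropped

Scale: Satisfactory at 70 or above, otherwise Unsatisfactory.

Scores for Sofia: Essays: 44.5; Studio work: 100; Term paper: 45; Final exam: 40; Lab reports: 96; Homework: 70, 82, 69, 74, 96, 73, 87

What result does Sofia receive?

Homework: drop 69, 70 → average of remaining 5 = 412/5 = 82.4
Weighted total:
  Essays 44.5 × 0.27 = 12.015
  Studio work 100 × 0.14 = 14
  Term paper 45 × 0.07 = 3.15
  Final exam 40 × 0.23 = 9.2
  Lab reports 96 × 0.13 = 12.48
  Homework 82.4 × 0.16 = 13.184
Sum = 64.029
64.029 < 70 → Unsatisfactory

Unsatisfactory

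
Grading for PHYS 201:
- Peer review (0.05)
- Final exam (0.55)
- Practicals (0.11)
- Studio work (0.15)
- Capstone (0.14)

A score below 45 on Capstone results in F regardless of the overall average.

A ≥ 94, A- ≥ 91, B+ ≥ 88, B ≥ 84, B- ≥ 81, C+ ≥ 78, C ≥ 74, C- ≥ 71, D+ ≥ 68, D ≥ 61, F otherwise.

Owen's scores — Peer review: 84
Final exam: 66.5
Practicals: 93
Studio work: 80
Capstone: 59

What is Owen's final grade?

Capstone score 59 ≥ 45: minimum met.
Weighted total:
  Peer review 84 × 0.05 = 4.2
  Final exam 66.5 × 0.55 = 36.575
  Practicals 93 × 0.11 = 10.23
  Studio work 80 × 0.15 = 12
  Capstone 59 × 0.14 = 8.26
Sum = 71.265
71.265 is ≥ 71 and < 74 → C-

C-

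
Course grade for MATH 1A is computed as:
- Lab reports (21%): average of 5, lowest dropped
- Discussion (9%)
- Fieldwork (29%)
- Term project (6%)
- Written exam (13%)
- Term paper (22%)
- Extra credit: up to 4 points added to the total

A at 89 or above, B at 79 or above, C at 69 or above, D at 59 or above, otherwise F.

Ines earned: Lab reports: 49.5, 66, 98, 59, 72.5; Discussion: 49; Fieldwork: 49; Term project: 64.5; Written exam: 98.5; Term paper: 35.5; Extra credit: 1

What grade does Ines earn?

D

Lab reports: drop 49.5 → average of remaining 4 = 295.5/4 = 73.875
Weighted total:
  Lab reports 73.875 × 0.21 = 15.51375
  Discussion 49 × 0.09 = 4.41
  Fieldwork 49 × 0.29 = 14.21
  Term project 64.5 × 0.06 = 3.87
  Written exam 98.5 × 0.13 = 12.805
  Term paper 35.5 × 0.22 = 7.81
Sum = 58.61875
Extra credit: 58.61875 + 1 = 59.61875
59.61875 is ≥ 59 and < 69 → D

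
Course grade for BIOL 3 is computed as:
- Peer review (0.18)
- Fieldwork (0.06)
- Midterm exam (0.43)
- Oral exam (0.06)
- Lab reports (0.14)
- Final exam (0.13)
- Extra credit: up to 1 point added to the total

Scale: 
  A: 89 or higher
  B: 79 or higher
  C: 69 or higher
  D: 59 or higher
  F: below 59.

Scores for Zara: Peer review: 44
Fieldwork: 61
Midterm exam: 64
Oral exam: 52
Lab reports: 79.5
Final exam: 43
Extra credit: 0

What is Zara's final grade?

F

Weighted total:
  Peer review 44 × 0.18 = 7.92
  Fieldwork 61 × 0.06 = 3.66
  Midterm exam 64 × 0.43 = 27.52
  Oral exam 52 × 0.06 = 3.12
  Lab reports 79.5 × 0.14 = 11.13
  Final exam 43 × 0.13 = 5.59
Sum = 58.94
Extra credit: 58.94 + 0 = 58.94
58.94 < 59 → F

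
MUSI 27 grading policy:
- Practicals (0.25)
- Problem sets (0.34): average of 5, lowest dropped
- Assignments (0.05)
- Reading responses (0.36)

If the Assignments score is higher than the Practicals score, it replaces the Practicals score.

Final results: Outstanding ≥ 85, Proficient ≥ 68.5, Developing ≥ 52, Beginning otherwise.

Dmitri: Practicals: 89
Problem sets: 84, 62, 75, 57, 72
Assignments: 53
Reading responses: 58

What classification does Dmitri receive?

Proficient

Problem sets: drop 57 → average of remaining 4 = 293/4 = 73.25
Assignments (53) ≤ Practicals (89), so Practicals stays at 89.
Weighted total:
  Practicals 89 × 0.25 = 22.25
  Problem sets 73.25 × 0.34 = 24.905
  Assignments 53 × 0.05 = 2.65
  Reading responses 58 × 0.36 = 20.88
Sum = 70.685
70.685 is ≥ 68.5 and < 85 → Proficient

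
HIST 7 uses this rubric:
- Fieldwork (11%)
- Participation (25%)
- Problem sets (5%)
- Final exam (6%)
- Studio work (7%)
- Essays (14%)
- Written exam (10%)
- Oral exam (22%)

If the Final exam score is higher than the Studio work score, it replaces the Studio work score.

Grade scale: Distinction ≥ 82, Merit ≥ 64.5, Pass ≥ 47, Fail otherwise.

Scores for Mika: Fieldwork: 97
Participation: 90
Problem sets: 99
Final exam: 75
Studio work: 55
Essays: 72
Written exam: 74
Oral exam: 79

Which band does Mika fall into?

Final exam (75) > Studio work (55), so Studio work counts as 75.
Weighted total:
  Fieldwork 97 × 0.11 = 10.67
  Participation 90 × 0.25 = 22.5
  Problem sets 99 × 0.05 = 4.95
  Final exam 75 × 0.06 = 4.5
  Studio work 75 × 0.07 = 5.25
  Essays 72 × 0.14 = 10.08
  Written exam 74 × 0.1 = 7.4
  Oral exam 79 × 0.22 = 17.38
Sum = 82.73
82.73 ≥ 82 → Distinction

Distinction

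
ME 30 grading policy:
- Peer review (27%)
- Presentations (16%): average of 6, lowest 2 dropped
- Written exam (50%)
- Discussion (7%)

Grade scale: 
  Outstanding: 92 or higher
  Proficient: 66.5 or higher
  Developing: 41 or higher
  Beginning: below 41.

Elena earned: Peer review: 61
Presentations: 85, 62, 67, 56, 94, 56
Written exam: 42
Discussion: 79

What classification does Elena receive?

Presentations: drop 56, 56 → average of remaining 4 = 308/4 = 77
Weighted total:
  Peer review 61 × 0.27 = 16.47
  Presentations 77 × 0.16 = 12.32
  Written exam 42 × 0.5 = 21
  Discussion 79 × 0.07 = 5.53
Sum = 55.32
55.32 is ≥ 41 and < 66.5 → Developing

Developing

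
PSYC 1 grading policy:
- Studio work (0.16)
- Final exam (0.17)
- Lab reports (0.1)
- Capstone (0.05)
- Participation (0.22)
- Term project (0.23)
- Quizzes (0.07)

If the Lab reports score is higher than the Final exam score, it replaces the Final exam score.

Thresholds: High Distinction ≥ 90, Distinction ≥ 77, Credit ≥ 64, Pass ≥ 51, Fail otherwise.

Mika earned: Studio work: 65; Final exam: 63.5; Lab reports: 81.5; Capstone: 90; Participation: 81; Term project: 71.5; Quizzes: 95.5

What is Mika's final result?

Lab reports (81.5) > Final exam (63.5), so Final exam counts as 81.5.
Weighted total:
  Studio work 65 × 0.16 = 10.4
  Final exam 81.5 × 0.17 = 13.855
  Lab reports 81.5 × 0.1 = 8.15
  Capstone 90 × 0.05 = 4.5
  Participation 81 × 0.22 = 17.82
  Term project 71.5 × 0.23 = 16.445
  Quizzes 95.5 × 0.07 = 6.685
Sum = 77.855
77.855 is ≥ 77 and < 90 → Distinction

Distinction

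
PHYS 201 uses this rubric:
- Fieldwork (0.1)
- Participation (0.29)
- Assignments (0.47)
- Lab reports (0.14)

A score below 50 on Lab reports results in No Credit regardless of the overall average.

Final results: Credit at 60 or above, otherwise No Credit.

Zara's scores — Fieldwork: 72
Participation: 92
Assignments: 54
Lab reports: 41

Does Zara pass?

No Credit

Lab reports score 41 < 50: minimum not met.
Weighted total:
  Fieldwork 72 × 0.1 = 7.2
  Participation 92 × 0.29 = 26.68
  Assignments 54 × 0.47 = 25.38
  Lab reports 41 × 0.14 = 5.74
Sum = 65
Because the Lab reports minimum was not met, the result is No Credit.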